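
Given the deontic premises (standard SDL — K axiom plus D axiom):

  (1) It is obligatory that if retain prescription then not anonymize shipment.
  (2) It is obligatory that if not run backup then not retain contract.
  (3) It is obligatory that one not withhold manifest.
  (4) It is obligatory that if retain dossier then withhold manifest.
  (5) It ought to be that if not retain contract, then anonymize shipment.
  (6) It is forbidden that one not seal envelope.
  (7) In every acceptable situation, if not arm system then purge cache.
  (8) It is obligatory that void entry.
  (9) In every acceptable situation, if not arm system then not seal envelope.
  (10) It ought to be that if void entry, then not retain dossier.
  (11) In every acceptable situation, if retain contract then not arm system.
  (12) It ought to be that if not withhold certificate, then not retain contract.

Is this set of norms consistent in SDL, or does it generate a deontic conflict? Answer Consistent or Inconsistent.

Premise 4 is O(retain_dossier → withhold_manifest), but O(retain_dossier) is not derivable from the premises, so it does not yield O(withhold_manifest).
So O(withhold_manifest) is not derivable, and the apparent clash with O(¬withhold_manifest) does not arise.
A world satisfying every obligation exists (e.g. anonymize_shipment=true, arm_system=true, purge_cache=false, retain_contract=false, retain_dossier=false, retain_prescription=false, run_backup=false, seal_envelope=true, void_entry=true, withhold_certificate=false, withhold_manifest=false); no atom is both obligatory and forbidden, so the set is consistent.

Consistent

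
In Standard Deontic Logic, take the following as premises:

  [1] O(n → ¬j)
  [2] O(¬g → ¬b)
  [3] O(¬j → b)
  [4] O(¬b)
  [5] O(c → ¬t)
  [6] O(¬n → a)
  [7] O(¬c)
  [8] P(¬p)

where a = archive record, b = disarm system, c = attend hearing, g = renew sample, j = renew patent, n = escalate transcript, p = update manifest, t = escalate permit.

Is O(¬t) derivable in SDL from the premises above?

Premise 5 is O(c → ¬t), but O(c) is not derivable from the premises, so it does not yield O(¬t).
No other premise forces O(¬t). An ideal world satisfying every premise can still have ¬t false, so O(¬t) is not derivable.

No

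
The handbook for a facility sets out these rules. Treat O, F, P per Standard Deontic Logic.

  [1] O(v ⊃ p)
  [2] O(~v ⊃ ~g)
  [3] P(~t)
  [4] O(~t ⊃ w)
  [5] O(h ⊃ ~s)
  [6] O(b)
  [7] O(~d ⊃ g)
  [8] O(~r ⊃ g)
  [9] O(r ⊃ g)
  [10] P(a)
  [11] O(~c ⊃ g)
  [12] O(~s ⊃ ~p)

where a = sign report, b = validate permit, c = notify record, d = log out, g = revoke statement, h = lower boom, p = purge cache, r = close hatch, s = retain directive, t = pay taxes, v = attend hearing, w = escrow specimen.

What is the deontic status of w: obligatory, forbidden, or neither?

Neither

Premise 4 is O(~t ⊃ w), but O(~t) is not derivable from the premises (the permission P(~t) asserts only ~O(t), not O(~t)), so it does not yield O(w).
No premise or chain of K-axiom applications forces O(w), and none forces O(~w). So w is neither obligatory nor forbidden under these norms.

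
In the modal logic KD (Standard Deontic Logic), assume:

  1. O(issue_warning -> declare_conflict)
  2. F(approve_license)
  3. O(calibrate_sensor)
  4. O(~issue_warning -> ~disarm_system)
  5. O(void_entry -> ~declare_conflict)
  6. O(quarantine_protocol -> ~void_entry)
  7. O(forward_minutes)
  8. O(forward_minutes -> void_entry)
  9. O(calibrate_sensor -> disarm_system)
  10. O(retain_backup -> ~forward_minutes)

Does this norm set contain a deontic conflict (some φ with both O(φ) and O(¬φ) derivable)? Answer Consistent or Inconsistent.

From premise 3 we have O(calibrate_sensor).
From O(calibrate_sensor) and premise 9, O(calibrate_sensor -> disarm_system), we obtain O(disarm_system).
Premise 4, O(~issue_warning -> ~disarm_system), contraposes to O(disarm_system -> issue_warning); with O(disarm_system) we get O(issue_warning).
With premise 1, O(issue_warning -> declare_conflict), the K-axiom yields O(declare_conflict).
Premise 5 is O(void_entry -> ~declare_conflict); contrapositively O(declare_conflict -> ~void_entry). Since O(declare_conflict) holds, K gives O(~void_entry).
The contrapositive of premise 8 (O(forward_minutes -> void_entry)) is O(~void_entry -> ~forward_minutes), and O(~void_entry) is already established, so O(~forward_minutes).
Yet premise 7 states O(forward_minutes).
We now have both O(~forward_minutes) and O(forward_minutes) — forward_minutes is simultaneously obligatory and forbidden, violating the D-axiom.

Inconsistent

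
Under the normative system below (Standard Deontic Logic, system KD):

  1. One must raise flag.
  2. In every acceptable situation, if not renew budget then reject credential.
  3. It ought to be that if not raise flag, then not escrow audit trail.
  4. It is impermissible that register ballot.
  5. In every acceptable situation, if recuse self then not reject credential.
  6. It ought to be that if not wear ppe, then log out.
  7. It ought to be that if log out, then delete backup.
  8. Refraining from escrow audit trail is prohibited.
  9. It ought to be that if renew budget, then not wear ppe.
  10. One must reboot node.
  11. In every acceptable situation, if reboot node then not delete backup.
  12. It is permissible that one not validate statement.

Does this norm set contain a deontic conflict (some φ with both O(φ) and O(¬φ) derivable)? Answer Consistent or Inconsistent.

Premise 3 is O(¬raise_flag → ¬escrow_audit_trail), but O(¬raise_flag) is not derivable from the premises, so it does not yield O(¬escrow_audit_trail).
So O(¬escrow_audit_trail) is not derivable, and the apparent clash with O(escrow_audit_trail) does not arise.
A world satisfying every obligation exists (e.g. delete_backup=false, escrow_audit_trail=true, log_out=false, raise_flag=true, reboot_node=true, recuse_self=false, register_ballot=false, reject_credential=true, renew_budget=false, validate_statement=false, wear_ppe=true); no atom is both obligatory and forbidden, so the set is consistent.

Consistent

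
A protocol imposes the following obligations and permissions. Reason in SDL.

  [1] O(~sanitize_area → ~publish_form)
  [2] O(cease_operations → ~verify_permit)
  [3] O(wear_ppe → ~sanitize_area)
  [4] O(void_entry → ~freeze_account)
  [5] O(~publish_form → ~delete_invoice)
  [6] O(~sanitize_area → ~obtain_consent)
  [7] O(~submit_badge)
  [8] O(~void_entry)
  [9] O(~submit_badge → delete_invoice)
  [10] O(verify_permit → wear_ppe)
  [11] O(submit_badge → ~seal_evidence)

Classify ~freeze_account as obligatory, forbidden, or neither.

Premise 4 is O(void_entry → ~freeze_account), but O(void_entry) is not derivable from the premises, so it does not yield O(~freeze_account).
No premise or chain of K-axiom applications forces O(~freeze_account), and none forces O(freeze_account). So ~freeze_account is neither obligatory nor forbidden under these norms.

Neither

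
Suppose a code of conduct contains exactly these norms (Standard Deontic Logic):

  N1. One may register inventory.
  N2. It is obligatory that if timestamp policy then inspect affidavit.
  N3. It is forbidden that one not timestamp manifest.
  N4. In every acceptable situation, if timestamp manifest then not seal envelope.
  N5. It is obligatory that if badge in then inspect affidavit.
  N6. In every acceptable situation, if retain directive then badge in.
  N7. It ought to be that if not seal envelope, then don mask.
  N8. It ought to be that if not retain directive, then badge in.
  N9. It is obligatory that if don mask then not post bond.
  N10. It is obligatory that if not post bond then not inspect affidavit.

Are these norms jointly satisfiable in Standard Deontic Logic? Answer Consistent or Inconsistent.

By case analysis on retain_directive: premise 6 gives O(retain_directive → badge_in) and premise 8 gives O(¬retain_directive → badge_in), so O(badge_in) either way.
Applying K to premise 5 (O(badge_in → inspect_affidavit)) and O(badge_in) yields O(inspect_affidavit).
Premise 10 is O(¬post_bond → ¬inspect_affidavit); contrapositively O(inspect_affidavit → post_bond). Since O(inspect_affidavit) holds, K gives O(post_bond).
The contrapositive of premise 9 (O(don_mask → ¬post_bond)) is O(post_bond → ¬don_mask), and O(post_bond) is already established, so O(¬don_mask).
Premise 7, O(¬seal_envelope → don_mask), contraposes to O(¬don_mask → seal_envelope); with O(¬don_mask) we get O(seal_envelope).
Premise 4 is O(timestamp_manifest → ¬seal_envelope); contrapositively O(seal_envelope → ¬timestamp_manifest). Since O(seal_envelope) holds, K gives O(¬timestamp_manifest).
Yet premise 3 is F(¬timestamp_manifest), i.e. O(timestamp_manifest).
We now have both O(¬timestamp_manifest) and O(timestamp_manifest) — timestamp_manifest is simultaneously obligatory and forbidden, violating the D-axiom.

Inconsistent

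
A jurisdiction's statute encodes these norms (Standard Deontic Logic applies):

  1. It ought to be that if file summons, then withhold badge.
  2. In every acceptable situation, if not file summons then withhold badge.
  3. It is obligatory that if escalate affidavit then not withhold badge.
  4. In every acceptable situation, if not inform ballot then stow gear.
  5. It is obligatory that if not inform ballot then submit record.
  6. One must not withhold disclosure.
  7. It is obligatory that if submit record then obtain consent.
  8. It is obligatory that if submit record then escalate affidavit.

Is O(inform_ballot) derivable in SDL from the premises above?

Yes

Premises 2 and 1 are O(¬file_summons → withhold_badge) and O(file_summons → withhold_badge); every ideal world satisfies ¬file_summons or file_summons, so in either case withhold_badge holds — hence O(withhold_badge).
Premise 3, O(escalate_affidavit → ¬withhold_badge), contraposes to O(withhold_badge → ¬escalate_affidavit); with O(withhold_badge) we get O(¬escalate_affidavit).
Premise 8 is O(submit_record → escalate_affidavit); contrapositively O(¬escalate_affidavit → ¬submit_record). Since O(¬escalate_affidavit) holds, K gives O(¬submit_record).
Premise 5 is O(¬inform_ballot → submit_record); contrapositively O(¬submit_record → inform_ballot). Since O(¬submit_record) holds, K gives O(inform_ballot).
Premises 4, 6, 7 do not contribute to this derivation.
So O(inform_ballot) follows.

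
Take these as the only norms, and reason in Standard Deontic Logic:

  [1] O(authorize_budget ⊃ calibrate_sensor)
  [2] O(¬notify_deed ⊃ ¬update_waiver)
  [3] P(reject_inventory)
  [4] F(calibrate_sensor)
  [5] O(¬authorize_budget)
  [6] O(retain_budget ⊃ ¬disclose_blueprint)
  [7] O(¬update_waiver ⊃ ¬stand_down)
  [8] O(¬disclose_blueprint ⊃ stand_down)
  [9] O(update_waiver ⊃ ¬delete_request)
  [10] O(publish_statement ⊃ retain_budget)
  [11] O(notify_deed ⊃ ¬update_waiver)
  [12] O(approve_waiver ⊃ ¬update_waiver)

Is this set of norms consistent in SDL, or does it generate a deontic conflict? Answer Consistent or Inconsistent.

Consistent

Premise 1 is O(authorize_budget ⊃ calibrate_sensor), but O(authorize_budget) is not derivable from the premises, so it does not yield O(calibrate_sensor).
So O(calibrate_sensor) is not derivable, and the apparent clash with O(¬calibrate_sensor) does not arise.
A world satisfying every obligation exists (e.g. approve_waiver=false, authorize_budget=false, calibrate_sensor=false, delete_request=false, disclose_blueprint=true, notify_deed=false, publish_statement=false, reject_inventory=false, retain_budget=false, stand_down=false, update_waiver=false); no atom is both obligatory and forbidden, so the set is consistent.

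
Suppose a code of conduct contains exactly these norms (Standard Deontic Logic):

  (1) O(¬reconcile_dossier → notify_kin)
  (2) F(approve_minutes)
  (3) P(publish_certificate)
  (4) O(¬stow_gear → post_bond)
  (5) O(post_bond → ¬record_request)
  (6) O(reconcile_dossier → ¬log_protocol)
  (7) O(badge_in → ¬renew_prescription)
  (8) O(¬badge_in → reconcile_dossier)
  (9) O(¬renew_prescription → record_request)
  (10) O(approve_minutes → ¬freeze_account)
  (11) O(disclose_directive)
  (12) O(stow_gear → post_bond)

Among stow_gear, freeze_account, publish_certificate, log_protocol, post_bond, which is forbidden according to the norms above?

log_protocol

Premises 4 and 12 cover both cases: O(¬stow_gear → post_bond) and O(stow_gear → post_bond). Since ¬stow_gear ∨ stow_gear is a tautology, O(post_bond) follows.
Premise 5 is O(post_bond → ¬record_request); since O(post_bond), deontic closure gives O(¬record_request).
The contrapositive of premise 9 (O(¬renew_prescription → record_request)) is O(¬record_request → renew_prescription), and O(¬record_request) is already established, so O(renew_prescription).
Premise 7 is O(badge_in → ¬renew_prescription); contrapositively O(renew_prescription → ¬badge_in). Since O(renew_prescription) holds, K gives O(¬badge_in).
With premise 8, O(¬badge_in → reconcile_dossier), the K-axiom yields O(reconcile_dossier).
With premise 6, O(reconcile_dossier → ¬log_protocol), the K-axiom yields O(¬log_protocol).
So O(¬log_protocol) holds, i.e. log_protocol is forbidden. None of the other listed options is forbidden under the premises.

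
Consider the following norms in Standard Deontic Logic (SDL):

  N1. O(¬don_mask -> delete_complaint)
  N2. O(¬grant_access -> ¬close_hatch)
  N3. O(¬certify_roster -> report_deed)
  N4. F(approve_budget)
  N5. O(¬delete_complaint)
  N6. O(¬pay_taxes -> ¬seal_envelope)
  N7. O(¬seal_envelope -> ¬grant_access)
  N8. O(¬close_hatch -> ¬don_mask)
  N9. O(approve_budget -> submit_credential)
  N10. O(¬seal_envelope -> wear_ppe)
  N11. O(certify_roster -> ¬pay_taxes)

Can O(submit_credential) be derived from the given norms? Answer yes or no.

No

Premise 9 is O(approve_budget -> submit_credential), but O(approve_budget) is not derivable from the premises, so it does not yield O(submit_credential).
No other premise forces O(submit_credential). An ideal world satisfying every premise can still have submit_credential false, so O(submit_credential) is not derivable.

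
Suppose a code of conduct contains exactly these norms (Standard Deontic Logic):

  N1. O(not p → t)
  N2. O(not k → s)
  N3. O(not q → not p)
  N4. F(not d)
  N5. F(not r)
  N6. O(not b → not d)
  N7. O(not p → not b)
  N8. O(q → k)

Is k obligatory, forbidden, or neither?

F(not d) at premise 4 means O(d).
Premise 6, O(not b → not d), contraposes to O(d → b); with O(d) we get O(b).
Premise 7, O(not p → not b), contraposes to O(b → p); with O(b) we get O(p).
Premise 3 is O(not q → not p); contrapositively O(p → q). Since O(p) holds, K gives O(q).
Applying K to premise 8 (O(q → k)) and O(q) yields O(k).
Premises 1, 2, 5 do not contribute to this derivation.
Hence k is obligatory.

Obligatory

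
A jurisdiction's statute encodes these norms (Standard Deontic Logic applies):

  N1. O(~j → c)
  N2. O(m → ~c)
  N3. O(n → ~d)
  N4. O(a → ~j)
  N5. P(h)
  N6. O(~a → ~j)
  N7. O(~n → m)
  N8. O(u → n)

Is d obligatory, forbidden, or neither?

Premises 6 and 4 are O(~a → ~j) and O(a → ~j); every ideal world satisfies ~a or a, so in either case ~j holds — hence O(~j).
Applying K to premise 1 (O(~j → c)) and O(~j) yields O(c).
The contrapositive of premise 2 (O(m → ~c)) is O(c → ~m), and O(c) is already established, so O(~m).
The contrapositive of premise 7 (O(~n → m)) is O(~m → n), and O(~m) is already established, so O(n).
Applying K to premise 3 (O(n → ~d)) and O(n) yields O(~d).
Premises 5, 8 do not contribute to this derivation.
Thus O(~d), which is F(d): d is forbidden.

Forbidden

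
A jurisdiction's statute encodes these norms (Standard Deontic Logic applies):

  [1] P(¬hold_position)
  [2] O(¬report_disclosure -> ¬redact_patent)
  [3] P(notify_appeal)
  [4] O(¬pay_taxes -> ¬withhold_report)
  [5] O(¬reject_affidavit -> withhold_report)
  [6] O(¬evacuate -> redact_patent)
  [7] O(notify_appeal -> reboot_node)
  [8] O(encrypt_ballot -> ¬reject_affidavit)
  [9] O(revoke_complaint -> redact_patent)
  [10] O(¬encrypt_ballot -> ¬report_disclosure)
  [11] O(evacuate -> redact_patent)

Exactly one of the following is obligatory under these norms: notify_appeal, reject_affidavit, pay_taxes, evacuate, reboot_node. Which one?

Premises 11 and 6 are O(evacuate -> redact_patent) and O(¬evacuate -> redact_patent); every ideal world satisfies evacuate or ¬evacuate, so in either case redact_patent holds — hence O(redact_patent).
Premise 2, O(¬report_disclosure -> ¬redact_patent), contraposes to O(redact_patent -> report_disclosure); with O(redact_patent) we get O(report_disclosure).
The contrapositive of premise 10 (O(¬encrypt_ballot -> ¬report_disclosure)) is O(report_disclosure -> encrypt_ballot), and O(report_disclosure) is already established, so O(encrypt_ballot).
From O(encrypt_ballot) and premise 8, O(encrypt_ballot -> ¬reject_affidavit), we obtain O(¬reject_affidavit).
Applying K to premise 5 (O(¬reject_affidavit -> withhold_report)) and O(¬reject_affidavit) yields O(withhold_report).
Premise 4 is O(¬pay_taxes -> ¬withhold_report); contrapositively O(withhold_report -> pay_taxes). Since O(withhold_report) holds, K gives O(pay_taxes).
So O(pay_taxes) holds — pay_taxes is obligatory. None of the other listed options is made obligatory by any chain of premises.

pay_taxes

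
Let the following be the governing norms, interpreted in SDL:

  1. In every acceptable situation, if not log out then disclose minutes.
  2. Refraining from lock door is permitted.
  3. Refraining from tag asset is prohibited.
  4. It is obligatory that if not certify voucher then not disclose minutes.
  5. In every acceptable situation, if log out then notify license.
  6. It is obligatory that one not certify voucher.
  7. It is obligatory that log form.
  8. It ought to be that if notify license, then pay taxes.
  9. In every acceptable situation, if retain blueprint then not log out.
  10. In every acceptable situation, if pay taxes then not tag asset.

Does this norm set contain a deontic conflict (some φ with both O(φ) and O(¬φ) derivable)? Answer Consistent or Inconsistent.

Inconsistent

F(¬tag_asset) at premise 3 means O(tag_asset).
Premise 10, O(pay_taxes → ¬tag_asset), contraposes to O(tag_asset → ¬pay_taxes); with O(tag_asset) we get O(¬pay_taxes).
The contrapositive of premise 8 (O(notify_license → pay_taxes)) is O(¬pay_taxes → ¬notify_license), and O(¬pay_taxes) is already established, so O(¬notify_license).
The contrapositive of premise 5 (O(log_out → notify_license)) is O(¬notify_license → ¬log_out), and O(¬notify_license) is already established, so O(¬log_out).
Premise 1 is O(¬log_out → disclose_minutes); since O(¬log_out), deontic closure gives O(disclose_minutes).
Premise 4, O(¬certify_voucher → ¬disclose_minutes), contraposes to O(disclose_minutes → certify_voucher); with O(disclose_minutes) we get O(certify_voucher).
Yet premise 6 states O(¬certify_voucher).
We now have both O(certify_voucher) and O(¬certify_voucher) — certify_voucher is simultaneously obligatory and forbidden, violating the D-axiom.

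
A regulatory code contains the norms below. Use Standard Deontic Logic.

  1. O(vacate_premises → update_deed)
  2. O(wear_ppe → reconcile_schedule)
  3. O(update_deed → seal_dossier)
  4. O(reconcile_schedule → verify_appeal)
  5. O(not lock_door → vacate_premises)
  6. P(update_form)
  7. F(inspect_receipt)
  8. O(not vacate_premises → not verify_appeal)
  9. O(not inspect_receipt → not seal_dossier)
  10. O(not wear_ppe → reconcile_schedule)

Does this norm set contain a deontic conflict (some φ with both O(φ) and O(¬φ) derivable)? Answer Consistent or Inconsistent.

By case analysis on not wear_ppe: premise 10 gives O(not wear_ppe → reconcile_schedule) and premise 2 gives O(wear_ppe → reconcile_schedule), so O(reconcile_schedule) either way.
With premise 4, O(reconcile_schedule → verify_appeal), the K-axiom yields O(verify_appeal).
The contrapositive of premise 8 (O(not vacate_premises → not verify_appeal)) is O(verify_appeal → vacate_premises), and O(verify_appeal) is already established, so O(vacate_premises).
Premise 1 is O(vacate_premises → update_deed); since O(vacate_premises), deontic closure gives O(update_deed).
With premise 3, O(update_deed → seal_dossier), the K-axiom yields O(seal_dossier).
The contrapositive of premise 9 (O(not inspect_receipt → not seal_dossier)) is O(seal_dossier → inspect_receipt), and O(seal_dossier) is already established, so O(inspect_receipt).
Yet premise 7 is F(inspect_receipt), i.e. O(not inspect_receipt).
We now have both O(inspect_receipt) and O(not inspect_receipt) — inspect_receipt is simultaneously obligatory and forbidden, violating the D-axiom.

Inconsistent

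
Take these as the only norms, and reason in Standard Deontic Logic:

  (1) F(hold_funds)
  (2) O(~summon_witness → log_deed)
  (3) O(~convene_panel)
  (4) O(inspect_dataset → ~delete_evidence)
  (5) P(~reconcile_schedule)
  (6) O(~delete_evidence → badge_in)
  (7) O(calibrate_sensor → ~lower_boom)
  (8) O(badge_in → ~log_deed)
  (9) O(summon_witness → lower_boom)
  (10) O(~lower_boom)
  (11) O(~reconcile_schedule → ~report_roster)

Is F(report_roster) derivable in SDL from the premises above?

No

Premise 11 is O(~reconcile_schedule → ~report_roster), but O(~reconcile_schedule) is not derivable from the premises (the permission P(~reconcile_schedule) asserts only ~O(reconcile_schedule), not O(~reconcile_schedule)), so it does not yield O(~report_roster).
No other premise forces O(~report_roster). An ideal world satisfying every premise can still have report_roster true, so F(report_roster) is not derivable.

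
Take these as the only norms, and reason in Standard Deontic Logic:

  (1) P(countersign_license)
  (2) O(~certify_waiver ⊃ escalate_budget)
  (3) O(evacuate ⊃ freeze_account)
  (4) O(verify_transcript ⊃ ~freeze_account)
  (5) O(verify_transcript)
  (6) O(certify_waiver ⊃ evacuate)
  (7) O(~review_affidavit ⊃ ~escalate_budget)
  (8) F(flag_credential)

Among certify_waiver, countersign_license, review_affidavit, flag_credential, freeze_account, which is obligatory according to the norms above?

From premise 5 we have O(verify_transcript).
From O(verify_transcript) and premise 4, O(verify_transcript ⊃ ~freeze_account), we obtain O(~freeze_account).
The contrapositive of premise 3 (O(evacuate ⊃ freeze_account)) is O(~freeze_account ⊃ ~evacuate), and O(~freeze_account) is already established, so O(~evacuate).
Premise 6, O(certify_waiver ⊃ evacuate), contraposes to O(~evacuate ⊃ ~certify_waiver); with O(~evacuate) we get O(~certify_waiver).
With premise 2, O(~certify_waiver ⊃ escalate_budget), the K-axiom yields O(escalate_budget).
The contrapositive of premise 7 (O(~review_affidavit ⊃ ~escalate_budget)) is O(escalate_budget ⊃ review_affidavit), and O(escalate_budget) is already established, so O(review_affidavit).
So O(review_affidavit) holds — review_affidavit is obligatory. None of the other listed options is made obligatory by any chain of premises.

review_affidavit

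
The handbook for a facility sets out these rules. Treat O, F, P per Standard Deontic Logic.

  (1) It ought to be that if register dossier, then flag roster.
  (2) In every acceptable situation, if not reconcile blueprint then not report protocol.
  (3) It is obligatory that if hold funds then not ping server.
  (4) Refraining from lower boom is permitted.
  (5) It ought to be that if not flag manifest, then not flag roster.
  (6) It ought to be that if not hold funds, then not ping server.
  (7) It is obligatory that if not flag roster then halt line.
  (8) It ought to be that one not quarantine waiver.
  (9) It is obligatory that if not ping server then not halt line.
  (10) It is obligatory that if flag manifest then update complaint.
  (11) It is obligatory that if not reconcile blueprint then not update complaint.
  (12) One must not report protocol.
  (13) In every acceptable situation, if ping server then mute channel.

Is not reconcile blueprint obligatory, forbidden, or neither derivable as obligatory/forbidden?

Forbidden

Premises 3 and 6 cover both cases: O(hold_funds → ¬ping_server) and O(¬hold_funds → ¬ping_server). Since hold_funds ∨ ¬hold_funds is a tautology, O(¬ping_server) follows.
From O(¬ping_server) and premise 9, O(¬ping_server → ¬halt_line), we obtain O(¬halt_line).
The contrapositive of premise 7 (O(¬flag_roster → halt_line)) is O(¬halt_line → flag_roster), and O(¬halt_line) is already established, so O(flag_roster).
The contrapositive of premise 5 (O(¬flag_manifest → ¬flag_roster)) is O(flag_roster → flag_manifest), and O(flag_roster) is already established, so O(flag_manifest).
With premise 10, O(flag_manifest → update_complaint), the K-axiom yields O(update_complaint).
Premise 11, O(¬reconcile_blueprint → ¬update_complaint), contraposes to O(update_complaint → reconcile_blueprint); with O(update_complaint) we get O(reconcile_blueprint).
Premises 1, 2, 4, 8, 12, 13 do not contribute to this derivation.
Thus O(reconcile_blueprint), which is F(¬reconcile_blueprint): ¬reconcile_blueprint is forbidden.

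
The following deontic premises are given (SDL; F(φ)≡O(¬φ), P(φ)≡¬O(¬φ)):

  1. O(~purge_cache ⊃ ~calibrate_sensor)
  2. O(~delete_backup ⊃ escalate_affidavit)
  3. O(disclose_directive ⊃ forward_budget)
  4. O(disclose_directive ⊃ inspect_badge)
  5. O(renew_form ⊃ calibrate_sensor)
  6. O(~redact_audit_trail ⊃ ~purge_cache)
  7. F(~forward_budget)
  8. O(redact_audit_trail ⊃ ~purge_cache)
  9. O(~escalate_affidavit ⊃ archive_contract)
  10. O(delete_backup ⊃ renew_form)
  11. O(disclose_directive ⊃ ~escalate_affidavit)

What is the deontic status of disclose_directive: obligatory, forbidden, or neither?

Forbidden

Premises 8 and 6 cover both cases: O(redact_audit_trail ⊃ ~purge_cache) and O(~redact_audit_trail ⊃ ~purge_cache). Since redact_audit_trail ∨ ~redact_audit_trail is a tautology, O(~purge_cache) follows.
From O(~purge_cache) and premise 1, O(~purge_cache ⊃ ~calibrate_sensor), we obtain O(~calibrate_sensor).
The contrapositive of premise 5 (O(renew_form ⊃ calibrate_sensor)) is O(~calibrate_sensor ⊃ ~renew_form), and O(~calibrate_sensor) is already established, so O(~renew_form).
Premise 10 is O(delete_backup ⊃ renew_form); contrapositively O(~renew_form ⊃ ~delete_backup). Since O(~renew_form) holds, K gives O(~delete_backup).
From O(~delete_backup) and premise 2, O(~delete_backup ⊃ escalate_affidavit), we obtain O(escalate_affidavit).
Premise 11, O(disclose_directive ⊃ ~escalate_affidavit), contraposes to O(escalate_affidavit ⊃ ~disclose_directive); with O(escalate_affidavit) we get O(~disclose_directive).
Premises 3, 4, 7, 9 do not contribute to this derivation.
Thus O(~disclose_directive), which is F(disclose_directive): disclose_directive is forbidden.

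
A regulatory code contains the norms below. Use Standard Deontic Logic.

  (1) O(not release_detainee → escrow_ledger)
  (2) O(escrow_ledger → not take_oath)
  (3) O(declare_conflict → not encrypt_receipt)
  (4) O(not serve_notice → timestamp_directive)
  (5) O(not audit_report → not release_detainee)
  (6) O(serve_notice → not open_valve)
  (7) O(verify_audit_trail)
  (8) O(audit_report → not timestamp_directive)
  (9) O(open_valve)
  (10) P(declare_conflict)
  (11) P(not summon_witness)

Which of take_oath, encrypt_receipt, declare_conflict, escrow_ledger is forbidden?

Premise 9 gives O(open_valve).
Premise 6, O(serve_notice → not open_valve), contraposes to O(open_valve → not serve_notice); with O(open_valve) we get O(not serve_notice).
Applying K to premise 4 (O(not serve_notice → timestamp_directive)) and O(not serve_notice) yields O(timestamp_directive).
The contrapositive of premise 8 (O(audit_report → not timestamp_directive)) is O(timestamp_directive → not audit_report), and O(timestamp_directive) is already established, so O(not audit_report).
From O(not audit_report) and premise 5, O(not audit_report → not release_detainee), we obtain O(not release_detainee).
Premise 1 is O(not release_detainee → escrow_ledger); since O(not release_detainee), deontic closure gives O(escrow_ledger).
From O(escrow_ledger) and premise 2, O(escrow_ledger → not take_oath), we obtain O(not take_oath).
So O(not take_oath) holds, i.e. take_oath is forbidden. None of the other listed options is forbidden under the premises.

take_oath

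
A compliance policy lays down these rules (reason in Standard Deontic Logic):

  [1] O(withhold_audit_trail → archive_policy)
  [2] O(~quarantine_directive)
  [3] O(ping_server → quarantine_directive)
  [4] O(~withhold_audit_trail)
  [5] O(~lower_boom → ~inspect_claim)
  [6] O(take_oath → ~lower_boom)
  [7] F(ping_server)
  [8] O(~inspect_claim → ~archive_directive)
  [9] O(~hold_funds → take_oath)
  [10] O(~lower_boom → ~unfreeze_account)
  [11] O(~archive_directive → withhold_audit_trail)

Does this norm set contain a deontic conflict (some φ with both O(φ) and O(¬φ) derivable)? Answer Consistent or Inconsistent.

Consistent

Premise 3 is O(ping_server → quarantine_directive), but O(ping_server) is not derivable from the premises, so it does not yield O(quarantine_directive).
So O(quarantine_directive) is not derivable, and the apparent clash with O(~quarantine_directive) does not arise.
A world satisfying every obligation exists (e.g. archive_directive=true, archive_policy=false, hold_funds=true, inspect_claim=true, lower_boom=true, ping_server=false, quarantine_directive=false, take_oath=false, unfreeze_account=false, withhold_audit_trail=false); no atom is both obligatory and forbidden, so the set is consistent.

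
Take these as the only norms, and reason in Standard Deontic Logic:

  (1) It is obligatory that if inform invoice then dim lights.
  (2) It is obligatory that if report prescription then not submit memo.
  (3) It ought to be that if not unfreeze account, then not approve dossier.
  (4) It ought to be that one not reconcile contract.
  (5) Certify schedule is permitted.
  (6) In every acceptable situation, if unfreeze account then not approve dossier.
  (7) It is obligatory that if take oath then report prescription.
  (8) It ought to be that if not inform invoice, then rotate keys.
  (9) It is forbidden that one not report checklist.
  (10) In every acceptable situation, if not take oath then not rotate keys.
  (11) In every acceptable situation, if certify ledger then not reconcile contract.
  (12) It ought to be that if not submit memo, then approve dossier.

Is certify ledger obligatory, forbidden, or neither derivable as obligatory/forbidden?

Premise 11 is O(certify_ledger → ¬reconcile_contract); even if O(¬reconcile_contract) held, inferring O(certify_ledger) would be affirming the consequent — invalid.
No premise or chain of K-axiom applications forces O(certify_ledger), and none forces O(¬certify_ledger). So certify_ledger is neither obligatory nor forbidden under these norms.

Neither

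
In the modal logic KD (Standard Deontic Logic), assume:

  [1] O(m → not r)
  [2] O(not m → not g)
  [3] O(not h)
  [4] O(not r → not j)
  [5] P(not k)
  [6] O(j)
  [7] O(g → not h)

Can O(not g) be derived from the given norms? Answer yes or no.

Yes

Premise 6 states O(j) outright.
The contrapositive of premise 4 (O(not r → not j)) is O(j → r), and O(j) is already established, so O(r).
The contrapositive of premise 1 (O(m → not r)) is O(r → not m), and O(r) is already established, so O(not m).
From O(not m) and premise 2, O(not m → not g), we obtain O(not g).
Premises 3, 5, 7 do not contribute to this derivation.
So O(not g) follows.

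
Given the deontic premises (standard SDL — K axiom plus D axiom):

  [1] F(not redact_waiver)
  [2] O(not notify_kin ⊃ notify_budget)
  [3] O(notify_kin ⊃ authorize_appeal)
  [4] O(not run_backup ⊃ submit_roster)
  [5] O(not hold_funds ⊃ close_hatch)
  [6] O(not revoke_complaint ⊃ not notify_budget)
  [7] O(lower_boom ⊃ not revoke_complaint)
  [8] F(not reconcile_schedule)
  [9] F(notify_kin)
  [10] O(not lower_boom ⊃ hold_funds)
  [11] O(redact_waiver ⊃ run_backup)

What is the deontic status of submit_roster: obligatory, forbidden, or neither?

Neither

Premise 4 is O(not run_backup ⊃ submit_roster), but O(not run_backup) is not derivable from the premises, so it does not yield O(submit_roster).
No premise or chain of K-axiom applications forces O(submit_roster), and none forces O(not submit_roster). So submit_roster is neither obligatory nor forbidden under these norms.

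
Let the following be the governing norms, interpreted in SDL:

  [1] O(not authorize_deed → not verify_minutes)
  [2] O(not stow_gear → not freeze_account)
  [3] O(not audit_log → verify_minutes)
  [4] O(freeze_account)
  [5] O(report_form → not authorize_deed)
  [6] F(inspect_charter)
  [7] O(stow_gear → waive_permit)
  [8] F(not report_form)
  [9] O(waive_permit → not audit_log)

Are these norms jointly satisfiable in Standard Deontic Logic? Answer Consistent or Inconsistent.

Inconsistent

F(not report_form) at premise 8 means O(report_form).
Applying K to premise 5 (O(report_form → not authorize_deed)) and O(report_form) yields O(not authorize_deed).
Applying K to premise 1 (O(not authorize_deed → not verify_minutes)) and O(not authorize_deed) yields O(not verify_minutes).
Premise 3 is O(not audit_log → verify_minutes); contrapositively O(not verify_minutes → audit_log). Since O(not verify_minutes) holds, K gives O(audit_log).
Premise 9 is O(waive_permit → not audit_log); contrapositively O(audit_log → not waive_permit). Since O(audit_log) holds, K gives O(not waive_permit).
Premise 7, O(stow_gear → waive_permit), contraposes to O(not waive_permit → not stow_gear); with O(not waive_permit) we get O(not stow_gear).
With premise 2, O(not stow_gear → not freeze_account), the K-axiom yields O(not freeze_account).
But premise 4 directly asserts O(freeze_account).
We now have both O(not freeze_account) and O(freeze_account) — freeze_account is simultaneously obligatory and forbidden, violating the D-axiom.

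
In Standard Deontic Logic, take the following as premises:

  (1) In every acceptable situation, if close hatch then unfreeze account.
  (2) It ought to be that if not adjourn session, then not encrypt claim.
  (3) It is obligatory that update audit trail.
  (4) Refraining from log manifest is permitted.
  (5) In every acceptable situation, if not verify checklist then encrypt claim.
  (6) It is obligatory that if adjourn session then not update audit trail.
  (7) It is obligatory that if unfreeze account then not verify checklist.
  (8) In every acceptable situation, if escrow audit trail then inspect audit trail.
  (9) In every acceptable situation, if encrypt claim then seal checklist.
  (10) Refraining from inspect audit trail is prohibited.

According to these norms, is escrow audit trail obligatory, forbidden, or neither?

Premise 8 is O(escrow_audit_trail → inspect_audit_trail); even if O(inspect_audit_trail) held, inferring O(escrow_audit_trail) would be affirming the consequent — invalid.
No premise or chain of K-axiom applications forces O(escrow_audit_trail), and none forces O(¬escrow_audit_trail). So escrow_audit_trail is neither obligatory nor forbidden under these norms.

Neither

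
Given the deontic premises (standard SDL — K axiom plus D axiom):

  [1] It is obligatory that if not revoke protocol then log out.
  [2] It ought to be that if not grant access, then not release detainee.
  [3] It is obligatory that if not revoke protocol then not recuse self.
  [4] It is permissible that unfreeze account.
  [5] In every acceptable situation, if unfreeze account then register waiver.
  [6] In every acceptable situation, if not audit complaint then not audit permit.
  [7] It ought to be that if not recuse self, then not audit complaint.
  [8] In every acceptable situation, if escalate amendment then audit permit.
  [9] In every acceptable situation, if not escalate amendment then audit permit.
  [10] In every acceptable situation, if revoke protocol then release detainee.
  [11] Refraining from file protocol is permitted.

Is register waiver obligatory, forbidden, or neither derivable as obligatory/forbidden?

Neither

Premise 5 is O(unfreeze_account → register_waiver), but O(unfreeze_account) is not derivable from the premises (the permission P(unfreeze_account) asserts only ¬O(¬unfreeze_account), not O(unfreeze_account)), so it does not yield O(register_waiver).
No premise or chain of K-axiom applications forces O(register_waiver), and none forces O(¬register_waiver). So register_waiver is neither obligatory nor forbidden under these norms.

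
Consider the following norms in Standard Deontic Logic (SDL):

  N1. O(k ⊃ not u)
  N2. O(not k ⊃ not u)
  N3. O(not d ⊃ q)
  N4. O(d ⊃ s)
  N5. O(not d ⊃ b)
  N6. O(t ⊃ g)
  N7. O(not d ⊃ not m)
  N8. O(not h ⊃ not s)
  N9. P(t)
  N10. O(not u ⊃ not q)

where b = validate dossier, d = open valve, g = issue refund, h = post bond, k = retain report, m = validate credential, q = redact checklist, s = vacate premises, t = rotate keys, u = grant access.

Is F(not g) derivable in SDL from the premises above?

Premise 6 is O(t ⊃ g), but O(t) is not derivable from the premises (the permission P(t) asserts only not O(not t), not O(t)), so it does not yield O(g).
No other premise forces O(g). An ideal world satisfying every premise can still have not g true, so F(not g) is not derivable.

No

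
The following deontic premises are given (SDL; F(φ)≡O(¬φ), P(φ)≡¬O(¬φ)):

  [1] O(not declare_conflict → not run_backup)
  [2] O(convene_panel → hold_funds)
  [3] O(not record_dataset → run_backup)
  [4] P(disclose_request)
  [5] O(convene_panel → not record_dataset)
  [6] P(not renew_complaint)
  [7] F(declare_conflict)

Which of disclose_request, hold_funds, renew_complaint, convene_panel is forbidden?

Premise 7 is F(declare_conflict), i.e. O(not declare_conflict).
With premise 1, O(not declare_conflict → not run_backup), the K-axiom yields O(not run_backup).
The contrapositive of premise 3 (O(not record_dataset → run_backup)) is O(not run_backup → record_dataset), and O(not run_backup) is already established, so O(record_dataset).
Premise 5, O(convene_panel → not record_dataset), contraposes to O(record_dataset → not convene_panel); with O(record_dataset) we get O(not convene_panel).
So O(not convene_panel) holds, i.e. convene_panel is forbidden. None of the other listed options is forbidden under the premises.

convene_panel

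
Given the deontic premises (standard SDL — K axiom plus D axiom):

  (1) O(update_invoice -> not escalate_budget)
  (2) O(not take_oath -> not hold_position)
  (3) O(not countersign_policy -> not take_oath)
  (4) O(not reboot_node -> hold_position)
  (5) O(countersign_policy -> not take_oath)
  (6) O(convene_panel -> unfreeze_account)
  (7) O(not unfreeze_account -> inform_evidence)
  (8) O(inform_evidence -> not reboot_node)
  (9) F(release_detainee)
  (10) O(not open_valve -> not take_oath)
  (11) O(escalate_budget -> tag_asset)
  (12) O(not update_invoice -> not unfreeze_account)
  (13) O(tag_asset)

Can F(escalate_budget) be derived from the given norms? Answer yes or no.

Yes

Premises 5 and 3 cover both cases: O(countersign_policy -> not take_oath) and O(not countersign_policy -> not take_oath). Since countersign_policy ∨ not countersign_policy is a tautology, O(not take_oath) follows.
With premise 2, O(not take_oath -> not hold_position), the K-axiom yields O(not hold_position).
Premise 4, O(not reboot_node -> hold_position), contraposes to O(not hold_position -> reboot_node); with O(not hold_position) we get O(reboot_node).
Premise 8, O(inform_evidence -> not reboot_node), contraposes to O(reboot_node -> not inform_evidence); with O(reboot_node) we get O(not inform_evidence).
The contrapositive of premise 7 (O(not unfreeze_account -> inform_evidence)) is O(not inform_evidence -> unfreeze_account), and O(not inform_evidence) is already established, so O(unfreeze_account).
The contrapositive of premise 12 (O(not update_invoice -> not unfreeze_account)) is O(unfreeze_account -> update_invoice), and O(unfreeze_account) is already established, so O(update_invoice).
With premise 1, O(update_invoice -> not escalate_budget), the K-axiom yields O(not escalate_budget).
Premises 6, 9, 10, 11, 13 do not contribute to this derivation.
So O(not escalate_budget) holds, i.e. F(escalate_budget). The claim follows.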